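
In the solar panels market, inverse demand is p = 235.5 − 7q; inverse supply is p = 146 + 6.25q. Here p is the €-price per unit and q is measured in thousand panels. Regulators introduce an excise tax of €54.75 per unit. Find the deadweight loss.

€113.12 thousand

Competitive equilibrium: 235.5 − 7q = 146 + 6.25q → q* = 6.7547, p* = 188.217.
With the tax, the buyer price exceeds the seller price by 54.75: (235.5 − 7q) − (146 + 6.25q) = 54.75 → q' = 2.6226.
Δq = 6.7547 − 2.6226 = 4.1321; the wedge equals the tax, 54.75.
DWL = ½ × 4.1321 × 54.75 = €113.12 thousand.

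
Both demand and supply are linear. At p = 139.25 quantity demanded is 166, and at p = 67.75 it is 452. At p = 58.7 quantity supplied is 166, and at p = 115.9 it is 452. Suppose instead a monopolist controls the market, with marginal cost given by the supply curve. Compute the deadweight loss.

3415.90

Demand slope = (67.75 − 139.25)/(452 − 166) = −0.25, so p = 180.75 − 0.25q.
Supply slope = (115.9 − 58.7)/(452 − 166) = 0.2, so p = 25.5 + 0.2q.
Competitive equilibrium: 180.75 − 0.25q = 25.5 + 0.2q → q* = 345, p* = 94.5.
Marginal revenue: MR = 180.75 − 0.5q. Set MR = MC: 180.75 − 0.5q = 25.5 + 0.2q → q_m = 221.7857.
Price p_m = 180.75 − 0.25·221.7857 = 125.3036; MC(q_m) = 25.5 + 0.2·221.7857 = 69.8571.
Competitive q* = 345, so Δq = 123.2143; wedge = 125.3036 − 69.8571 = 55.4465.
Welfare loss = ½ × 123.2143 × 55.4465 = 3415.90.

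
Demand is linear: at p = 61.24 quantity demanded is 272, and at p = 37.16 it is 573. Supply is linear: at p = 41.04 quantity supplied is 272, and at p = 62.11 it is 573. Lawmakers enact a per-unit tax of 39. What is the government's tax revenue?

Demand slope = (37.16 − 61.24)/(573 − 272) = −0.08, so p = 83 − 0.08q.
Supply slope = (62.11 − 41.04)/(573 − 272) = 0.07, so p = 22 + 0.07q.
Competitive equilibrium: 83 − 0.08q = 22 + 0.07q → q* = 406.6667, p* = 50.4667.
With the tax, the buyer price exceeds the seller price by 39: (83 − 0.08q) − (22 + 0.07q) = 39 → q' = 146.6667.
Tax revenue = 39 × 146.6667 = 5720.

5720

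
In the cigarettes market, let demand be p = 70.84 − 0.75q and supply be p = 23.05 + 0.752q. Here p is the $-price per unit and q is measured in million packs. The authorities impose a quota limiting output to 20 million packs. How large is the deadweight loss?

$104.88 million

Competitive equilibrium: 70.84 − 0.75q = 23.05 + 0.752q → q* = 31.8176, p* = 46.9768.
At q = 20: demand price = 70.84 − 0.75·20 = 55.84; supply price = 23.05 + 0.752·20 = 38.09.
Δq = 31.8176 − 20 = 11.8176; wedge = 55.84 − 38.09 = 17.75.
DWL = ½ × 11.8176 × 17.75 = $104.88 million.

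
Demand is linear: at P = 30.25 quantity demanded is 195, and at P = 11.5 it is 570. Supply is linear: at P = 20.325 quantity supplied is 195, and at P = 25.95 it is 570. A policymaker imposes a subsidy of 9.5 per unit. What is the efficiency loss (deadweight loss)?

694.23

Demand slope = (11.5 − 30.25)/(570 − 195) = −0.05, so P = 40 − 0.05Q.
Supply slope = (25.95 − 20.325)/(570 − 195) = 0.015, so P = 17.4 + 0.015Q.
Competitive equilibrium: 40 − 0.05Q = 17.4 + 0.015Q → Q* = 347.6923, P* = 22.6154.
The subsidy lowers effective supply by 9.5: P = 7.9 + 0.015Q.
New quantity: 40 − 0.05Q = 7.9 + 0.015Q → Q' = 493.8462.
Overproduction ΔQ = 493.8462 − 347.6923 = 146.1539; wedge = subsidy = 9.5.
The triangle = ½ × 146.1539 × 9.5 = 694.23.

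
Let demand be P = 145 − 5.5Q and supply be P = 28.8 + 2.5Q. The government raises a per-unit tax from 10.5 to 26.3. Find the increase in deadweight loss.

Competitive equilibrium: 145 − 5.5Q = 28.8 + 2.5Q → Q* = 14.525, P* = 65.1125.
For a per-unit tax t: ΔQ = t/8, so DWL = ½·t·(t/8) = t²/16.
At t = 10.5: DWL = 6.891. At t = 26.3: DWL = 43.231.
Increase = 43.231 − 6.891 = 36.34.

36.34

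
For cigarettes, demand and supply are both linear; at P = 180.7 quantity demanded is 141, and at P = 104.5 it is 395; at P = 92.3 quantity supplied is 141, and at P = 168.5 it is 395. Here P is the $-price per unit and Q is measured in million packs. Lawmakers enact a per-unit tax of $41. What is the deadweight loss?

$1400.83 million

Demand slope = (104.5 − 180.7)/(395 − 141) = −0.3, so P = 223 − 0.3Q.
Supply slope = (168.5 − 92.3)/(395 − 141) = 0.3, so P = 50 + 0.3Q.
Competitive equilibrium: 223 − 0.3Q = 50 + 0.3Q → Q* = 288.3333, P* = 136.5.
With the tax, the buyer price exceeds the seller price by 41: (223 − 0.3Q) − (50 + 0.3Q) = 41 → Q' = 220.
ΔQ = 288.3333 − 220 = 68.3333; the wedge equals the tax, 41.
The triangle = ½ × 68.3333 × 41 = $1400.83 million.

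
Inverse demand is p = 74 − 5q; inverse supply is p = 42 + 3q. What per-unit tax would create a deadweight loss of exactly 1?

Competitive equilibrium: 74 − 5q = 42 + 3q → q* = 4, p* = 54.
A tax t gives Δq = t/8 and wedge t, so DWL = t²/16.
t²/16 = 1 → t² = 16 → t = 4.

4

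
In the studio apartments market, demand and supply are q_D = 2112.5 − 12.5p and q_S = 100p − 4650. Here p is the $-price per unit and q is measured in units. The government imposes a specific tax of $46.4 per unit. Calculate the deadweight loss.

$11960.89

In inverse form: demand p = 169 − 0.08q, supply p = 46.5 + 0.01q.
Competitive equilibrium: 169 − 0.08q = 46.5 + 0.01q → q* = 1361.1111, p* = 60.1111.
With the tax, the buyer price exceeds the seller price by 46.4: (169 − 0.08q) − (46.5 + 0.01q) = 46.4 → q' = 845.5556.
Δq = 1361.1111 − 845.5556 = 515.5555; the wedge equals the tax, 46.4.
Welfare loss = ½ × 515.5555 × 46.4 = $11960.89.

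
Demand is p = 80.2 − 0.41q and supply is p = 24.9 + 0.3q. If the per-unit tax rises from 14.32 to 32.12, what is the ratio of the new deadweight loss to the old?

Competitive equilibrium: 80.2 − 0.41q = 24.9 + 0.3q → q* = 77.8873, p* = 48.2662.
For a per-unit tax t: Δq = t/0.71, so DWL = ½·t·(t/0.71) = t²/1.42.
At t = 14.32: DWL = 144.410. At t = 32.12: DWL = 726.545.
Ratio = (32.12/14.32)² = 5.031.

5.031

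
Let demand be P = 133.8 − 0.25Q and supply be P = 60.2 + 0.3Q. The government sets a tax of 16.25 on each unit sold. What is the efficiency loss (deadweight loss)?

240.06

Competitive equilibrium: 133.8 − 0.25Q = 60.2 + 0.3Q → Q* = 133.8182, P* = 100.3455.
With the tax, the buyer price exceeds the seller price by 16.25: (133.8 − 0.25Q) − (60.2 + 0.3Q) = 16.25 → Q' = 104.2727.
ΔQ = 133.8182 − 104.2727 = 29.5455; the wedge equals the tax, 16.25.
Welfare loss = ½ × 29.5455 × 16.25 = 240.06.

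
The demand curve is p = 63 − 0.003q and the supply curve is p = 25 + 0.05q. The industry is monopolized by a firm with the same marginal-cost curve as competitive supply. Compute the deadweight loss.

Competitive equilibrium: 63 − 0.003q = 25 + 0.05q → q* = 716.9811, p* = 60.8491.
Marginal revenue: MR = 63 − 0.006q. Set MR = MC: 63 − 0.006q = 25 + 0.05q → q_m = 678.5714.
Price p_m = 63 − 0.003·678.5714 = 60.9643; MC(q_m) = 25 + 0.05·678.5714 = 58.9286.
Competitive q* = 716.9811, so Δq = 38.4097; wedge = 60.9643 − 58.9286 = 2.0357.
DWL = ½ × 38.4097 × 2.0357 = 39.10.

39.10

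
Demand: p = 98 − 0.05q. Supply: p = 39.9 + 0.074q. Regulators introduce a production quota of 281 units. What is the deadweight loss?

Competitive equilibrium: 98 − 0.05q = 39.9 + 0.074q → q* = 468.5484, p* = 74.5726.
At q = 281: demand price = 98 − 0.05·281 = 83.95; supply price = 39.9 + 0.074·281 = 60.694.
Δq = 468.5484 − 281 = 187.5484; wedge = 83.95 − 60.694 = 23.256.
Deadweight loss = ½ × 187.5484 × 23.256 = 2180.81.

2180.81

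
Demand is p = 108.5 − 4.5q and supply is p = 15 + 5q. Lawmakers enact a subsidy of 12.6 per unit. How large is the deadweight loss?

8.36

Competitive equilibrium: 108.5 − 4.5q = 15 + 5q → q* = 9.8421, p* = 64.2105.
The subsidy lowers effective supply by 12.6: p = 2.4 + 5q.
New quantity: 108.5 − 4.5q = 2.4 + 5q → q' = 11.1684.
Overproduction Δq = 11.1684 − 9.8421 = 1.3263; wedge = subsidy = 12.6.
The triangle = ½ × 1.3263 × 12.6 = 8.36.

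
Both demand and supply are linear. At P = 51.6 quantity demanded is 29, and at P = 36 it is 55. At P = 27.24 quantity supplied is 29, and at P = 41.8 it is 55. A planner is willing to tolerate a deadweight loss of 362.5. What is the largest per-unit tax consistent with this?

29

Demand slope = (36 − 51.6)/(55 − 29) = −0.6, so P = 69 − 0.6Q.
Supply slope = (41.8 − 27.24)/(55 − 29) = 0.56, so P = 11 + 0.56Q.
Competitive equilibrium: 69 − 0.6Q = 11 + 0.56Q → Q* = 50, P* = 39.
A tax t gives ΔQ = t/1.16 and wedge t, so DWL = t²/2.32.
t²/2.32 = 362.5 → t² = 841 → t = 29.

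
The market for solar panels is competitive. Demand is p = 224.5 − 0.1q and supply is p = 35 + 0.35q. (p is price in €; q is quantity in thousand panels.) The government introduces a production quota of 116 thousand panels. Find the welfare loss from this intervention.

Competitive equilibrium: 224.5 − 0.1q = 35 + 0.35q → q* = 421.1111, p* = 182.3889.
At q = 116: demand price = 224.5 − 0.1·116 = 212.9; supply price = 35 + 0.35·116 = 75.6.
Δq = 421.1111 − 116 = 305.1111; wedge = 212.9 − 75.6 = 137.3.
Deadweight loss = ½ × 305.1111 × 137.3 = €20945.88 thousand.

€20945.88 thousand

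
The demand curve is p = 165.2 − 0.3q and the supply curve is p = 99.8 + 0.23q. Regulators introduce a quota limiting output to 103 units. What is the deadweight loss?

Competitive equilibrium: 165.2 − 0.3q = 99.8 + 0.23q → q* = 123.3962, p* = 128.1811.
At q = 103: demand price = 165.2 − 0.3·103 = 134.3; supply price = 99.8 + 0.23·103 = 123.49.
Δq = 123.3962 − 103 = 20.3962; wedge = 134.3 − 123.49 = 10.81.
Deadweight loss = ½ × 20.3962 × 10.81 = 110.24.

110.24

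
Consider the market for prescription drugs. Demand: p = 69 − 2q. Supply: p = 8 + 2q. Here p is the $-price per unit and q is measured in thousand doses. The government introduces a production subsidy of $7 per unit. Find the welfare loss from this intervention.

Competitive equilibrium: 69 − 2q = 8 + 2q → q* = 15.25, p* = 38.5.
The subsidy lowers effective supply by 7: p = 1 + 2q.
New quantity: 69 − 2q = 1 + 2q → q' = 17.
Overproduction Δq = 17 − 15.25 = 1.75; wedge = subsidy = 7.
Deadweight loss = ½ × 1.75 × 7 = $6.125 thousand.

$6.125 thousand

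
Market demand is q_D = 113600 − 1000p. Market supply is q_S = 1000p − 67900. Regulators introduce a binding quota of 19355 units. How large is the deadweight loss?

In inverse form: demand p = 113.6 − 0.001q, supply p = 67.9 + 0.001q.
Competitive equilibrium: 113.6 − 0.001q = 67.9 + 0.001q → q* = 22850, p* = 90.75.
At q = 19355: demand price = 113.6 − 0.001·19355 = 94.245; supply price = 67.9 + 0.001·19355 = 87.255.
Δq = 22850 − 19355 = 3495; wedge = 94.245 − 87.255 = 6.99.
Welfare loss = ½ × 3495 × 6.99 = 12215.025.

12215.025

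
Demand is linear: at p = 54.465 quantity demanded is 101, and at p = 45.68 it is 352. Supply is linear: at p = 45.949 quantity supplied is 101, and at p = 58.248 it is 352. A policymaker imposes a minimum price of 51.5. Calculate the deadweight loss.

11.67

Demand slope = (45.68 − 54.465)/(352 − 101) = −0.035, so p = 58 − 0.035q.
Supply slope = (58.248 − 45.949)/(352 − 101) = 0.049, so p = 41 + 0.049q.
Competitive equilibrium: 58 − 0.035q = 41 + 0.049q → q* = 202.381, p* = 50.9167.
At the floor p = 51.5, quantity demanded = (58 − 51.5)/0.035 = 185.7143.
Sellers' marginal cost at q' = 185.7143: 41 + 0.049·185.7143 = 50.1.
Δq = 202.381 − 185.7143 = 16.6667; wedge = 51.5 − 50.1 = 1.4.
Welfare loss = ½ × 16.6667 × 1.4 = 11.67.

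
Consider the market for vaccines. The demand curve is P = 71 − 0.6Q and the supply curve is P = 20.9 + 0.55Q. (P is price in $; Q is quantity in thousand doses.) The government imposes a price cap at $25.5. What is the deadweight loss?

$712.51 thousand

Competitive equilibrium: 71 − 0.6Q = 20.9 + 0.55Q → Q* = 43.5652, P* = 44.8609.
At the ceiling P = 25.5, quantity supplied = (25.5 − 20.9)/0.55 = 8.3636.
Willingness to pay at Q' = 8.3636: 71 − 0.6·8.3636 = 65.9818.
ΔQ = 43.5652 − 8.3636 = 35.2016; wedge = 65.9818 − 25.5 = 40.4818.
DWL = ½ × 35.2016 × 40.4818 = $712.51 thousand.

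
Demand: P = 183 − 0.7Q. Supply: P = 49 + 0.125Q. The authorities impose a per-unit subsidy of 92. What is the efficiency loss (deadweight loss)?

5129.70

Competitive equilibrium: 183 − 0.7Q = 49 + 0.125Q → Q* = 162.4242, P* = 69.303.
The subsidy lowers effective supply by 92: P = 0.125Q − 43.
New quantity: 183 − 0.7Q = 0.125Q − 43 → Q' = 273.9394.
Overproduction ΔQ = 273.9394 − 162.4242 = 111.5152; wedge = subsidy = 92.
DWL = ½ × 111.5152 × 92 = 5129.70.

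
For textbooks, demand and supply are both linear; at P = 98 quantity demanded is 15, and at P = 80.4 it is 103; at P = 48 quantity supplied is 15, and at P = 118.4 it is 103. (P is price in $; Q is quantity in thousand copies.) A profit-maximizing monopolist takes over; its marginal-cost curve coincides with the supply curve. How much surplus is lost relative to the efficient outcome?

$58.68 thousand

Demand slope = (80.4 − 98)/(103 − 15) = −0.2, so P = 101 − 0.2Q.
Supply slope = (118.4 − 48)/(103 − 15) = 0.8, so P = 36 + 0.8Q.
Competitive equilibrium: 101 − 0.2Q = 36 + 0.8Q → Q* = 65, P* = 88.
Marginal revenue: MR = 101 − 0.4Q. Set MR = MC: 101 − 0.4Q = 36 + 0.8Q → Q_m = 54.1667.
Price P_m = 101 − 0.2·54.1667 = 90.1667; MC(Q_m) = 36 + 0.8·54.1667 = 79.3334.
Competitive Q* = 65, so ΔQ = 10.8333; wedge = 90.1667 − 79.3334 = 10.8333.
The triangle = ½ × 10.8333 × 10.8333 = $58.68 thousand.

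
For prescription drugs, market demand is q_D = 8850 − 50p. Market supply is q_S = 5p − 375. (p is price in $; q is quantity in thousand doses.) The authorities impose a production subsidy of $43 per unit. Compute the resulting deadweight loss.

$4202.27 thousand

In inverse form: demand p = 177 − 0.02q, supply p = 75 + 0.2q.
Competitive equilibrium: 177 − 0.02q = 75 + 0.2q → q* = 463.6364, p* = 167.7273.
The subsidy lowers effective supply by 43: p = 32 + 0.2q.
New quantity: 177 − 0.02q = 32 + 0.2q → q' = 659.0909.
Overproduction Δq = 659.0909 − 463.6364 = 195.4545; wedge = subsidy = 43.
DWL = ½ × 195.4545 × 43 = $4202.27 thousand.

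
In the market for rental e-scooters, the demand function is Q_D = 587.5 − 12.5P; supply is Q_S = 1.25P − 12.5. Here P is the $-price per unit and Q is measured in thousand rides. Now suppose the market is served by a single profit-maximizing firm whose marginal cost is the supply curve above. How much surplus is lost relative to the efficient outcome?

In inverse form: demand P = 47 − 0.08Q, supply P = 10 + 0.8Q.
Competitive equilibrium: 47 − 0.08Q = 10 + 0.8Q → Q* = 42.0455, P* = 43.6364.
Marginal revenue: MR = 47 − 0.16Q. Set MR = MC: 47 − 0.16Q = 10 + 0.8Q → Q_m = 38.5417.
Price P_m = 47 − 0.08·38.5417 = 43.9167; MC(Q_m) = 10 + 0.8·38.5417 = 40.8334.
Competitive Q* = 42.0455, so ΔQ = 3.5038; wedge = 43.9167 − 40.8334 = 3.0833.
Welfare loss = ½ × 3.5038 × 3.0833 = $5.40 thousand.

$5.40 thousand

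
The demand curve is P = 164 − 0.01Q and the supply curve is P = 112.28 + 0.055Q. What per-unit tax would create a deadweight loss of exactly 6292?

28.6

Competitive equilibrium: 164 − 0.01Q = 112.28 + 0.055Q → Q* = 795.6923, P* = 156.0431.
A tax t gives ΔQ = t/0.065 and wedge t, so DWL = t²/0.13.
t²/0.13 = 6292 → t² = 817.96 → t = 28.6.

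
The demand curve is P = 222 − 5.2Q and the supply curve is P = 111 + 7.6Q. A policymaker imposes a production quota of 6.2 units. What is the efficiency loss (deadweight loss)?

Competitive equilibrium: 222 − 5.2Q = 111 + 7.6Q → Q* = 8.6719, P* = 176.9063.
At Q = 6.2: demand price = 222 − 5.2·6.2 = 189.76; supply price = 111 + 7.6·6.2 = 158.12.
ΔQ = 8.6719 − 6.2 = 2.4719; wedge = 189.76 − 158.12 = 31.64.
Welfare loss = ½ × 2.4719 × 31.64 = 39.11.

39.11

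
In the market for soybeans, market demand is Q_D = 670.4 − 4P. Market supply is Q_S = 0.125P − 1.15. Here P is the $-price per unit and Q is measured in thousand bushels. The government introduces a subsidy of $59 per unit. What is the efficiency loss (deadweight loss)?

In inverse form: demand P = 167.6 − 0.25Q, supply P = 9.2 + 8Q.
Competitive equilibrium: 167.6 − 0.25Q = 9.2 + 8Q → Q* = 19.2, P* = 162.8.
The subsidy lowers effective supply by 59: P = 8Q − 49.8.
New quantity: 167.6 − 0.25Q = 8Q − 49.8 → Q' = 26.3515.
Overproduction ΔQ = 26.3515 − 19.2 = 7.1515; wedge = subsidy = 59.
Deadweight loss = ½ × 7.1515 × 59 = $210.97 thousand.

$210.97 thousand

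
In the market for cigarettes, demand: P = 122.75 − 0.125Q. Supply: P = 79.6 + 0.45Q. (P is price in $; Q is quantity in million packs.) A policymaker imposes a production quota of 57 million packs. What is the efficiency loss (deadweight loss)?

Competitive equilibrium: 122.75 − 0.125Q = 79.6 + 0.45Q → Q* = 75.0435, P* = 113.3696.
At Q = 57: demand price = 122.75 − 0.125·57 = 115.625; supply price = 79.6 + 0.45·57 = 105.25.
ΔQ = 75.0435 − 57 = 18.0435; wedge = 115.625 − 105.25 = 10.375.
Welfare loss = ½ × 18.0435 × 10.375 = $93.60 million.

$93.60 million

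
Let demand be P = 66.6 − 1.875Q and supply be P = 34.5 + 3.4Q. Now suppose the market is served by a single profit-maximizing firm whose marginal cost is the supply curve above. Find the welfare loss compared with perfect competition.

Competitive equilibrium: 66.6 − 1.875Q = 34.5 + 3.4Q → Q* = 6.0853, P* = 55.19.
Marginal revenue: MR = 66.6 − 3.75Q. Set MR = MC: 66.6 − 3.75Q = 34.5 + 3.4Q → Q_m = 4.4895.
Price P_m = 66.6 − 1.875·4.4895 = 58.1822; MC(Q_m) = 34.5 + 3.4·4.4895 = 49.7643.
Competitive Q* = 6.0853, so ΔQ = 1.5958; wedge = 58.1822 − 49.7643 = 8.4179.
The triangle = ½ × 1.5958 × 8.4179 = 6.72.

6.72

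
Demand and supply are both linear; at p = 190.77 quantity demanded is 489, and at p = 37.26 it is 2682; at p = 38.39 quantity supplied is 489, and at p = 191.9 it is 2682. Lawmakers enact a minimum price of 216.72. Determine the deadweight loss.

Demand slope = (37.26 − 190.77)/(2682 − 489) = −0.07, so p = 225 − 0.07q.
Supply slope = (191.9 − 38.39)/(2682 − 489) = 0.07, so p = 4.16 + 0.07q.
Competitive equilibrium: 225 − 0.07q = 4.16 + 0.07q → q* = 1577.42857, p* = 114.58.
At the floor p = 216.72, quantity demanded = (225 − 216.72)/0.07 = 118.28571.
Sellers' marginal cost at q' = 118.28571: 4.16 + 0.07·118.28571 = 12.44.
Δq = 1577.42857 − 118.28571 = 1459.14286; wedge = 216.72 − 12.44 = 204.28.
DWL = ½ × 1459.14286 × 204.28 = 149036.85.

149036.85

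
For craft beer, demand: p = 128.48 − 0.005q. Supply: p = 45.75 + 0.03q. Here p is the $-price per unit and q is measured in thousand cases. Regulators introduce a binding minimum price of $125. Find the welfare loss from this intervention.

$48672.24 thousand

Competitive equilibrium: 128.48 − 0.005q = 45.75 + 0.03q → q* = 2363.7143, p* = 116.6614.
At the floor p = 125, quantity demanded = (128.48 − 125)/0.005 = 696.
Sellers' marginal cost at q' = 696: 45.75 + 0.03·696 = 66.63.
Δq = 2363.7143 − 696 = 1667.7143; wedge = 125 − 66.63 = 58.37.
The triangle = ½ × 1667.7143 × 58.37 = $48672.24 thousand.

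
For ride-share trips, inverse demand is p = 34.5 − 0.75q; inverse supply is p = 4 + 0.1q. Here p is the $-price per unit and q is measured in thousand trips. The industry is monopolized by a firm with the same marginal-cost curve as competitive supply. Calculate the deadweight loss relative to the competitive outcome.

$120.24 thousand

Competitive equilibrium: 34.5 − 0.75q = 4 + 0.1q → q* = 35.8824, p* = 7.5882.
Marginal revenue: MR = 34.5 − 1.5q. Set MR = MC: 34.5 − 1.5q = 4 + 0.1q → q_m = 19.0625.
Price p_m = 34.5 − 0.75·19.0625 = 20.2031; MC(q_m) = 4 + 0.1·19.0625 = 5.9063.
Competitive q* = 35.8824, so Δq = 16.8199; wedge = 20.2031 − 5.9063 = 14.2968.
DWL = ½ × 16.8199 × 14.2968 = $120.24 thousand.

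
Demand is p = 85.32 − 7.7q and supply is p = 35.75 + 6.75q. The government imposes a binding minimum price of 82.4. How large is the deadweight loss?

Competitive equilibrium: 85.32 − 7.7q = 35.75 + 6.75q → q* = 3.4304, p* = 58.9055.
At the floor p = 82.4, quantity demanded = (85.32 − 82.4)/7.7 = 0.3792.
Sellers' marginal cost at q' = 0.3792: 35.75 + 6.75·0.3792 = 38.3096.
Δq = 3.4304 − 0.3792 = 3.0512; wedge = 82.4 − 38.3096 = 44.0904.
The triangle = ½ × 3.0512 × 44.0904 = 67.26.

67.26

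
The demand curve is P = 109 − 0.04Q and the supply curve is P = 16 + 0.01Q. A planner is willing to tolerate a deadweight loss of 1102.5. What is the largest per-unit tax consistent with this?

10.5

Competitive equilibrium: 109 − 0.04Q = 16 + 0.01Q → Q* = 1860, P* = 34.6.
A tax t gives ΔQ = t/0.05 and wedge t, so DWL = t²/0.1.
t²/0.1 = 1102.5 → t² = 110.25 → t = 10.5.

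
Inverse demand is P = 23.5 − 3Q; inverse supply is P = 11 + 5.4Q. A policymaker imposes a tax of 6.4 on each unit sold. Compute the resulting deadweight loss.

Competitive equilibrium: 23.5 − 3Q = 11 + 5.4Q → Q* = 1.4881, P* = 19.0357.
With the tax, the buyer price exceeds the seller price by 6.4: (23.5 − 3Q) − (11 + 5.4Q) = 6.4 → Q' = 0.7262.
ΔQ = 1.4881 − 0.7262 = 0.7619; the wedge equals the tax, 6.4.
Welfare loss = ½ × 0.7619 × 6.4 = 2.44.

2.44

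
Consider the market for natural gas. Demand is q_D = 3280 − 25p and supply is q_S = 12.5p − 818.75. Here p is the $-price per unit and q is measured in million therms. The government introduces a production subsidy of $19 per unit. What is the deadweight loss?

$1504.17 million

In inverse form: demand p = 131.2 − 0.04q, supply p = 65.5 + 0.08q.
Competitive equilibrium: 131.2 − 0.04q = 65.5 + 0.08q → q* = 547.5, p* = 109.3.
The subsidy lowers effective supply by 19: p = 46.5 + 0.08q.
New quantity: 131.2 − 0.04q = 46.5 + 0.08q → q' = 705.8333.
Overproduction Δq = 705.8333 − 547.5 = 158.3333; wedge = subsidy = 19.
The triangle = ½ × 158.3333 × 19 = $1504.17 million.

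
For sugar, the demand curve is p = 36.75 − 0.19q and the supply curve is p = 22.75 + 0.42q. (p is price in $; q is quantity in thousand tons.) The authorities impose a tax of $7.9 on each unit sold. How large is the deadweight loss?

Competitive equilibrium: 36.75 − 0.19q = 22.75 + 0.42q → q* = 22.9508, p* = 32.3893.
With the tax, the buyer price exceeds the seller price by 7.9: (36.75 − 0.19q) − (22.75 + 0.42q) = 7.9 → q' = 10.
Δq = 22.9508 − 10 = 12.9508; the wedge equals the tax, 7.9.
The triangle = ½ × 12.9508 × 7.9 = $51.16 thousand.

$51.16 thousand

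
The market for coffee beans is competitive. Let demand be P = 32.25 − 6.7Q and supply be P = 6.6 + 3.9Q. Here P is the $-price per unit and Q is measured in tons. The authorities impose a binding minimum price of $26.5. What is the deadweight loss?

Competitive equilibrium: 32.25 − 6.7Q = 6.6 + 3.9Q → Q* = 2.4198, P* = 16.0373.
At the floor P = 26.5, quantity demanded = (32.25 − 26.5)/6.7 = 0.8582.
Sellers' marginal cost at Q' = 0.8582: 6.6 + 3.9·0.8582 = 9.947.
ΔQ = 2.4198 − 0.8582 = 1.5616; wedge = 26.5 − 9.947 = 16.553.
The triangle = ½ × 1.5616 × 16.553 = $12.92.

$12.92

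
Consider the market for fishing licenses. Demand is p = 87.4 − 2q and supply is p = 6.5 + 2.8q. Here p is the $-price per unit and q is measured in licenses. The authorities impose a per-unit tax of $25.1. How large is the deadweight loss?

$65.63

Competitive equilibrium: 87.4 − 2q = 6.5 + 2.8q → q* = 16.8542, p* = 53.6917.
With the tax, the buyer price exceeds the seller price by 25.1: (87.4 − 2q) − (6.5 + 2.8q) = 25.1 → q' = 11.625.
Δq = 16.8542 − 11.625 = 5.2292; the wedge equals the tax, 25.1.
Deadweight loss = ½ × 5.2292 × 25.1 = $65.63.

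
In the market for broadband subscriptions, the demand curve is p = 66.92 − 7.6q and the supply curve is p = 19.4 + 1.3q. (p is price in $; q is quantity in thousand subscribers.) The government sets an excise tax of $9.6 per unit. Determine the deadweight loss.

Competitive equilibrium: 66.92 − 7.6q = 19.4 + 1.3q → q* = 5.3393, p* = 26.3411.
With the tax, the buyer price exceeds the seller price by 9.6: (66.92 − 7.6q) − (19.4 + 1.3q) = 9.6 → q' = 4.2607.
Δq = 5.3393 − 4.2607 = 1.0786; the wedge equals the tax, 9.6.
The triangle = ½ × 1.0786 × 9.6 = $5.18 thousand.

$5.18 thousand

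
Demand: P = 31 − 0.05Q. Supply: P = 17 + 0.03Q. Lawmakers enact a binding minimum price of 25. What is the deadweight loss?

121

Competitive equilibrium: 31 − 0.05Q = 17 + 0.03Q → Q* = 175, P* = 22.25.
At the floor P = 25, quantity demanded = (31 − 25)/0.05 = 120.
Sellers' marginal cost at Q' = 120: 17 + 0.03·120 = 20.6.
ΔQ = 175 − 120 = 55; wedge = 25 − 20.6 = 4.4.
The triangle = ½ × 55 × 4.4 = 121.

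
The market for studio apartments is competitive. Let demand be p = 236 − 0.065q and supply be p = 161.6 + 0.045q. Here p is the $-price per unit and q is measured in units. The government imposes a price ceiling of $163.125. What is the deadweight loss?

Competitive equilibrium: 236 − 0.065q = 161.6 + 0.045q → q* = 676.36364, p* = 192.03636.
At the ceiling p = 163.125, quantity supplied = (163.125 − 161.6)/0.045 = 33.88889.
Willingness to pay at q' = 33.88889: 236 − 0.065·33.88889 = 233.79722.
Δq = 676.36364 − 33.88889 = 642.47475; wedge = 233.79722 − 163.125 = 70.67222.
Welfare loss = ½ × 642.47475 × 70.67222 = $22702.56.

$22702.56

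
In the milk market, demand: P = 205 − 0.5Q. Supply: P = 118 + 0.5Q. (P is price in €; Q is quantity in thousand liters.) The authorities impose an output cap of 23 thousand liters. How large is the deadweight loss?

€2048 thousand

Competitive equilibrium: 205 − 0.5Q = 118 + 0.5Q → Q* = 87, P* = 161.5.
At Q = 23: demand price = 205 − 0.5·23 = 193.5; supply price = 118 + 0.5·23 = 129.5.
ΔQ = 87 − 23 = 64; wedge = 193.5 − 129.5 = 64.
The triangle = ½ × 64 × 64 = €2048 thousand.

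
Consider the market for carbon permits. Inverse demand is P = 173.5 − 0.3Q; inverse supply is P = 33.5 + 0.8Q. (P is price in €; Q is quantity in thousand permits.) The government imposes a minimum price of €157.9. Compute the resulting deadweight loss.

Competitive equilibrium: 173.5 − 0.3Q = 33.5 + 0.8Q → Q* = 127.2727, P* = 135.3182.
At the floor P = 157.9, quantity demanded = (173.5 − 157.9)/0.3 = 52.
Sellers' marginal cost at Q' = 52: 33.5 + 0.8·52 = 75.1.
ΔQ = 127.2727 − 52 = 75.2727; wedge = 157.9 − 75.1 = 82.8.
The triangle = ½ × 75.2727 × 82.8 = €3116.29 thousand.

€3116.29 thousand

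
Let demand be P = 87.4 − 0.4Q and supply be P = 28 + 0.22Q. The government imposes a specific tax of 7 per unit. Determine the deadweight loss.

39.52

Competitive equilibrium: 87.4 − 0.4Q = 28 + 0.22Q → Q* = 95.8065, P* = 49.0774.
With the tax, the buyer price exceeds the seller price by 7: (87.4 − 0.4Q) − (28 + 0.22Q) = 7 → Q' = 84.5161.
ΔQ = 95.8065 − 84.5161 = 11.2904; the wedge equals the tax, 7.
Welfare loss = ½ × 11.2904 × 7 = 39.52.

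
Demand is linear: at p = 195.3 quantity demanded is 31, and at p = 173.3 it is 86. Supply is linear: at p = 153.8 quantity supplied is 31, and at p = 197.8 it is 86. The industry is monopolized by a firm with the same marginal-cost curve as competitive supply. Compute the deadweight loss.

Demand slope = (173.3 − 195.3)/(86 − 31) = −0.4, so p = 207.7 − 0.4q.
Supply slope = (197.8 − 153.8)/(86 − 31) = 0.8, so p = 129 + 0.8q.
Competitive equilibrium: 207.7 − 0.4q = 129 + 0.8q → q* = 65.5833, p* = 181.4667.
Marginal revenue: MR = 207.7 − 0.8q. Set MR = MC: 207.7 − 0.8q = 129 + 0.8q → q_m = 49.1875.
Price p_m = 207.7 − 0.4·49.1875 = 188.025; MC(q_m) = 129 + 0.8·49.1875 = 168.35.
Competitive q* = 65.5833, so Δq = 16.3958; wedge = 188.025 − 168.35 = 19.675.
Welfare loss = ½ × 16.3958 × 19.675 = 161.29.

161.29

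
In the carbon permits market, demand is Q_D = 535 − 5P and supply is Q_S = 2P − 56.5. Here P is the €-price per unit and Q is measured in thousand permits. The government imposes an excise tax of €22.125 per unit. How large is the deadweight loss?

€349.65 thousand

In inverse form: demand P = 107 − 0.2Q, supply P = 28.25 + 0.5Q.
Competitive equilibrium: 107 − 0.2Q = 28.25 + 0.5Q → Q* = 112.5, P* = 84.5.
With the tax, the buyer price exceeds the seller price by 22.125: (107 − 0.2Q) − (28.25 + 0.5Q) = 22.125 → Q' = 80.8929.
ΔQ = 112.5 − 80.8929 = 31.6071; the wedge equals the tax, 22.125.
Welfare loss = ½ × 31.6071 × 22.125 = €349.65 thousand.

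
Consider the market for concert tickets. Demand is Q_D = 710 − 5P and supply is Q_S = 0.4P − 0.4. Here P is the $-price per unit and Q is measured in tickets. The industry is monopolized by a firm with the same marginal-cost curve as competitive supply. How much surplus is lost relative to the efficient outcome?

In inverse form: demand P = 142 − 0.2Q, supply P = 1 + 2.5Q.
Competitive equilibrium: 142 − 0.2Q = 1 + 2.5Q → Q* = 52.2222, P* = 131.5556.
Marginal revenue: MR = 142 − 0.4Q. Set MR = MC: 142 − 0.4Q = 1 + 2.5Q → Q_m = 48.6207.
Price P_m = 142 − 0.2·48.6207 = 132.2759; MC(Q_m) = 1 + 2.5·48.6207 = 122.5518.
Competitive Q* = 52.2222, so ΔQ = 3.6015; wedge = 132.2759 − 122.5518 = 9.7241.
Deadweight loss = ½ × 3.6015 × 9.7241 = $17.51.

$17.51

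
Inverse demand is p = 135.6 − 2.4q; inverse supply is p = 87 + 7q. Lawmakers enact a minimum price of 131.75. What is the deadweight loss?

59.77

Competitive equilibrium: 135.6 − 2.4q = 87 + 7q → q* = 5.1702, p* = 123.1915.
At the floor p = 131.75, quantity demanded = (135.6 − 131.75)/2.4 = 1.6042.
Sellers' marginal cost at q' = 1.6042: 87 + 7·1.6042 = 98.2294.
Δq = 5.1702 − 1.6042 = 3.566; wedge = 131.75 − 98.2294 = 33.5206.
Welfare loss = ½ × 3.566 × 33.5206 = 59.77.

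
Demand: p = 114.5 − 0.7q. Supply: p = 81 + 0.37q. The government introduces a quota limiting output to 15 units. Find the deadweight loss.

142.29

Competitive equilibrium: 114.5 − 0.7q = 81 + 0.37q → q* = 31.3084, p* = 92.5841.
At q = 15: demand price = 114.5 − 0.7·15 = 104; supply price = 81 + 0.37·15 = 86.55.
Δq = 31.3084 − 15 = 16.3084; wedge = 104 − 86.55 = 17.45.
Deadweight loss = ½ × 16.3084 × 17.45 = 142.29.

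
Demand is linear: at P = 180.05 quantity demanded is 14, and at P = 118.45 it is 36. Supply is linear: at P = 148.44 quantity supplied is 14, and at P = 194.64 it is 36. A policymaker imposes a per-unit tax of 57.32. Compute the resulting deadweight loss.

335.26

Demand slope = (118.45 − 180.05)/(36 − 14) = −2.8, so P = 219.25 − 2.8Q.
Supply slope = (194.64 − 148.44)/(36 − 14) = 2.1, so P = 119.04 + 2.1Q.
Competitive equilibrium: 219.25 − 2.8Q = 119.04 + 2.1Q → Q* = 20.451, P* = 161.9871.
With the tax, the buyer price exceeds the seller price by 57.32: (219.25 − 2.8Q) − (119.04 + 2.1Q) = 57.32 → Q' = 8.7531.
ΔQ = 20.451 − 8.7531 = 11.6979; the wedge equals the tax, 57.32.
DWL = ½ × 11.6979 × 57.32 = 335.26.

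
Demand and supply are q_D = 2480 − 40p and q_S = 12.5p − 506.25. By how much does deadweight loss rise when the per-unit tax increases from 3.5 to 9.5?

In inverse form: demand p = 62 − 0.025q, supply p = 40.5 + 0.08q.
Competitive equilibrium: 62 − 0.025q = 40.5 + 0.08q → q* = 204.7619, p* = 56.881.
For a per-unit tax t: Δq = t/0.105, so DWL = ½·t·(t/0.105) = t²/0.21.
At t = 3.5: DWL = 58.333. At t = 9.5: DWL = 429.762.
Increase = 429.762 − 58.333 = 371.43.

371.43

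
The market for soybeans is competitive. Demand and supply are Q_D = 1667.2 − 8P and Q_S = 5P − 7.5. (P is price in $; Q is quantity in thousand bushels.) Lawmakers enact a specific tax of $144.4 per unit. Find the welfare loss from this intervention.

$32079.02 thousand

In inverse form: demand P = 208.4 − 0.125Q, supply P = 1.5 + 0.2Q.
Competitive equilibrium: 208.4 − 0.125Q = 1.5 + 0.2Q → Q* = 636.6154, P* = 128.8231.
With the tax, the buyer price exceeds the seller price by 144.4: (208.4 − 0.125Q) − (1.5 + 0.2Q) = 144.4 → Q' = 192.3077.
ΔQ = 636.6154 − 192.3077 = 444.3077; the wedge equals the tax, 144.4.
DWL = ½ × 444.3077 × 144.4 = $32079.02 thousand.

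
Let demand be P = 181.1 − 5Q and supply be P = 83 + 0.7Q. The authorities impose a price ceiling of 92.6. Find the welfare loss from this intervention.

Competitive equilibrium: 181.1 − 5Q = 83 + 0.7Q → Q* = 17.2105, P* = 95.0474.
At the ceiling P = 92.6, quantity supplied = (92.6 − 83)/0.7 = 13.7143.
Willingness to pay at Q' = 13.7143: 181.1 − 5·13.7143 = 112.5285.
ΔQ = 17.2105 − 13.7143 = 3.4962; wedge = 112.5285 − 92.6 = 19.9285.
Welfare loss = ½ × 3.4962 × 19.9285 = 34.84.

34.84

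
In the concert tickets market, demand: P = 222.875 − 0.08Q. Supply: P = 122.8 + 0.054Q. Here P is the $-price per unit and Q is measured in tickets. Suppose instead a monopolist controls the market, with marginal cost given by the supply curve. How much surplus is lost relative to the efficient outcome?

Competitive equilibrium: 222.875 − 0.08Q = 122.8 + 0.054Q → Q* = 746.8284, P* = 163.1287.
Marginal revenue: MR = 222.875 − 0.16Q. Set MR = MC: 222.875 − 0.16Q = 122.8 + 0.054Q → Q_m = 467.6402.
Price P_m = 222.875 − 0.08·467.6402 = 185.4638; MC(Q_m) = 122.8 + 0.054·467.6402 = 148.0526.
Competitive Q* = 746.8284, so ΔQ = 279.1882; wedge = 185.4638 − 148.0526 = 37.4112.
Welfare loss = ½ × 279.1882 × 37.4112 = $5222.38.

$5222.38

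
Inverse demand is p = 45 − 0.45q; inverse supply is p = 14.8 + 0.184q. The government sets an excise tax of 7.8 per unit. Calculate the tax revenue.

275.58

Competitive equilibrium: 45 − 0.45q = 14.8 + 0.184q → q* = 47.6341, p* = 23.5647.
With the tax, the buyer price exceeds the seller price by 7.8: (45 − 0.45q) − (14.8 + 0.184q) = 7.8 → q' = 35.3312.
Tax revenue = 7.8 × 35.3312 = 275.58.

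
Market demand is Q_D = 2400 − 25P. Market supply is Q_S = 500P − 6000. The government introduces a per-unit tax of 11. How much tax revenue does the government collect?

In inverse form: demand P = 96 − 0.04Q, supply P = 12 + 0.002Q.
Competitive equilibrium: 96 − 0.04Q = 12 + 0.002Q → Q* = 2000, P* = 16.
With the tax, the buyer price exceeds the seller price by 11: (96 − 0.04Q) − (12 + 0.002Q) = 11 → Q' = 1738.0952.
Tax revenue = 11 × 1738.0952 = 19119.05.

19119.05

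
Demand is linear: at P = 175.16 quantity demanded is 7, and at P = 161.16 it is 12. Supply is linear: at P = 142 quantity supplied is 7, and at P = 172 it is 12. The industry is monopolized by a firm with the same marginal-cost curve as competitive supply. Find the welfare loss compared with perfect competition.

Demand slope = (161.16 − 175.16)/(12 − 7) = −2.8, so P = 194.76 − 2.8Q.
Supply slope = (172 − 142)/(12 − 7) = 6, so P = 100 + 6Q.
Competitive equilibrium: 194.76 − 2.8Q = 100 + 6Q → Q* = 10.7682, P* = 164.6091.
Marginal revenue: MR = 194.76 − 5.6Q. Set MR = MC: 194.76 − 5.6Q = 100 + 6Q → Q_m = 8.169.
Price P_m = 194.76 − 2.8·8.169 = 171.8868; MC(Q_m) = 100 + 6·8.169 = 149.014.
Competitive Q* = 10.7682, so ΔQ = 2.5992; wedge = 171.8868 − 149.014 = 22.8728.
Deadweight loss = ½ × 2.5992 × 22.8728 = 29.73.

29.73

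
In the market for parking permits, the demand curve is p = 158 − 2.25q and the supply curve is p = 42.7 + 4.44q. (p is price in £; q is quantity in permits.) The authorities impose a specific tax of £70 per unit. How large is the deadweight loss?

£366.22

Competitive equilibrium: 158 − 2.25q = 42.7 + 4.44q → q* = 17.2347, p* = 119.222.
With the tax, the buyer price exceeds the seller price by 70: (158 − 2.25q) − (42.7 + 4.44q) = 70 → q' = 6.7713.
Δq = 17.2347 − 6.7713 = 10.4634; the wedge equals the tax, 70.
Welfare loss = ½ × 10.4634 × 70 = £366.22.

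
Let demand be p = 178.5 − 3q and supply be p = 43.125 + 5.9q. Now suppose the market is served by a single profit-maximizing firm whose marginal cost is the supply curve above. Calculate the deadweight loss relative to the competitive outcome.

Competitive equilibrium: 178.5 − 3q = 43.125 + 5.9q → q* = 15.2107, p* = 132.868.
Marginal revenue: MR = 178.5 − 6q. Set MR = MC: 178.5 − 6q = 43.125 + 5.9q → q_m = 11.3761.
Price p_m = 178.5 − 3·11.3761 = 144.3717; MC(q_m) = 43.125 + 5.9·11.3761 = 110.244.
Competitive q* = 15.2107, so Δq = 3.8346; wedge = 144.3717 − 110.244 = 34.1277.
Welfare loss = ½ × 3.8346 × 34.1277 = 65.43.

65.43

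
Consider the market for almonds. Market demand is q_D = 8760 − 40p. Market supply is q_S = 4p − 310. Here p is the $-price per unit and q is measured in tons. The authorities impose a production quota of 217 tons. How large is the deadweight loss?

$12173.33

In inverse form: demand p = 219 − 0.025q, supply p = 77.5 + 0.25q.
Competitive equilibrium: 219 − 0.025q = 77.5 + 0.25q → q* = 514.5455, p* = 206.1364.
At q = 217: demand price = 219 − 0.025·217 = 213.575; supply price = 77.5 + 0.25·217 = 131.75.
Δq = 514.5455 − 217 = 297.5455; wedge = 213.575 − 131.75 = 81.825.
DWL = ½ × 297.5455 × 81.825 = $12173.33.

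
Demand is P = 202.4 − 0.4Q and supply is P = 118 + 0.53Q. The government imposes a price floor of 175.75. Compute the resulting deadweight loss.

Competitive equilibrium: 202.4 − 0.4Q = 118 + 0.53Q → Q* = 90.7527, P* = 166.0989.
At the floor P = 175.75, quantity demanded = (202.4 − 175.75)/0.4 = 66.625.
Sellers' marginal cost at Q' = 66.625: 118 + 0.53·66.625 = 153.3113.
ΔQ = 90.7527 − 66.625 = 24.1277; wedge = 175.75 − 153.3113 = 22.4387.
Welfare loss = ½ × 24.1277 × 22.4387 = 270.70.

270.70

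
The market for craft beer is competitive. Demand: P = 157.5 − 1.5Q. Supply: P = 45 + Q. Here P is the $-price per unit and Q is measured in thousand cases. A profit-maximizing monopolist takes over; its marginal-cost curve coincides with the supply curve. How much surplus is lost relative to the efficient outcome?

$355.96 thousand

Competitive equilibrium: 157.5 − 1.5Q = 45 + Q → Q* = 45, P* = 90.
Marginal revenue: MR = 157.5 − 3Q. Set MR = MC: 157.5 − 3Q = 45 + Q → Q_m = 28.125.
Price P_m = 157.5 − 1.5·28.125 = 115.3125; MC(Q_m) = 45 + 1·28.125 = 73.125.
Competitive Q* = 45, so ΔQ = 16.875; wedge = 115.3125 − 73.125 = 42.1875.
DWL = ½ × 16.875 × 42.1875 = $355.96 thousand.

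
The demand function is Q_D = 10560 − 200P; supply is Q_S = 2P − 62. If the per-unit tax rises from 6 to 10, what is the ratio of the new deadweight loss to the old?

2.778

In inverse form: demand P = 52.8 − 0.005Q, supply P = 31 + 0.5Q.
Competitive equilibrium: 52.8 − 0.005Q = 31 + 0.5Q → Q* = 43.1683, P* = 52.5842.
For a per-unit tax t: ΔQ = t/0.505, so DWL = ½·t·(t/0.505) = t²/1.01.
At t = 6: DWL = 35.644. At t = 10: DWL = 99.010.
Ratio = (10/6)² = 2.778.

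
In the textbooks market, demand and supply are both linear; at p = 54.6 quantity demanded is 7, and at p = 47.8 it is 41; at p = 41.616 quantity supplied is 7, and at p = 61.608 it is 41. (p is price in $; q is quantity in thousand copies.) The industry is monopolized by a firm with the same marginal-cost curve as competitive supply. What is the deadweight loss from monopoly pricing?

Demand slope = (47.8 − 54.6)/(41 − 7) = −0.2, so p = 56 − 0.2q.
Supply slope = (61.608 − 41.616)/(41 − 7) = 0.588, so p = 37.5 + 0.588q.
Competitive equilibrium: 56 − 0.2q = 37.5 + 0.588q → q* = 23.4772, p* = 51.3046.
Marginal revenue: MR = 56 − 0.4q. Set MR = MC: 56 − 0.4q = 37.5 + 0.588q → q_m = 18.7247.
Price p_m = 56 − 0.2·18.7247 = 52.2551; MC(q_m) = 37.5 + 0.588·18.7247 = 48.5101.
Competitive q* = 23.4772, so Δq = 4.7525; wedge = 52.2551 − 48.5101 = 3.745.
Deadweight loss = ½ × 4.7525 × 3.745 = $8.90 thousand.

$8.90 thousand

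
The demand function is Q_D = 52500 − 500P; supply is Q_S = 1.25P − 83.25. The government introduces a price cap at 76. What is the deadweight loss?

523.46

In inverse form: demand P = 105 − 0.002Q, supply P = 66.6 + 0.8Q.
Competitive equilibrium: 105 − 0.002Q = 66.6 + 0.8Q → Q* = 47.8803, P* = 104.9042.
At the ceiling P = 76, quantity supplied = (76 − 66.6)/0.8 = 11.75.
Willingness to pay at Q' = 11.75: 105 − 0.002·11.75 = 104.9765.
ΔQ = 47.8803 − 11.75 = 36.1303; wedge = 104.9765 − 76 = 28.9765.
Deadweight loss = ½ × 36.1303 × 28.9765 = 523.46.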